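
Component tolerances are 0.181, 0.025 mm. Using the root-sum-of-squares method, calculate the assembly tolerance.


RSS = sqrt(0.181^2 + 0.025^2)
= sqrt(0.033386)
= 0.1827

0.1827


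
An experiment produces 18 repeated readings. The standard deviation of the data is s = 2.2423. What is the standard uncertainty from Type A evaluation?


u_A = s / sqrt(n)
u_A = 2.2423 / sqrt(18)
u_A = 2.2423 / 4.2426407
u_A = 0.5285

0.5285


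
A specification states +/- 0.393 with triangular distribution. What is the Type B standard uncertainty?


u_B = half_width / sqrt(6)
u_B = 0.393 / 2.4494897
u_B = 0.1604

0.1604


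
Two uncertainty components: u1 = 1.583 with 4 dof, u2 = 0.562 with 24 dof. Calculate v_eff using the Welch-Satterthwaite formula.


uc = sqrt(u1^2 + u2^2) = sqrt(1.583^2 + 0.562^2) = 1.6798015
v_eff = uc^4 / (u1^4/v1 + u2^4/v2)
= 1.6798015^4 / (1.583^4/4 + 0.562^4/24)
= 7.9621776 / 1.5740265
v_eff = 5.0585

5.0585


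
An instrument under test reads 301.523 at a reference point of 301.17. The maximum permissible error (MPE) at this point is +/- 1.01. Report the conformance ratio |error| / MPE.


e = indication - reference = 301.523 - 301.17 = 0.3530
|e| = 0.3530
ratio = |e| / MPE = 0.3530 / 1.01
ratio = 0.3495

0.3495


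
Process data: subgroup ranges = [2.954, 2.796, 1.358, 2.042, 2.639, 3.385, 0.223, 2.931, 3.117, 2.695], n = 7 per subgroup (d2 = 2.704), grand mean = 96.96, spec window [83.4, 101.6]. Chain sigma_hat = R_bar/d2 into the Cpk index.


R_bar = (2.954 + 2.796 + 1.358 + 2.042 + 2.639 + 3.385 + 0.223 + 2.931 + 3.117 + 2.695) / 10 = 2.414
sigma = R_bar / d2 = 2.414 / 2.704 = 0.89275148
Cp = (USL - LSL)/(6*sigma) = (101.6 - 83.4)/(6*0.89275148) = 3.3977
Cpu = (101.6 - 96.96)/(3*0.89275148) = 1.7325
Cpl = (96.96 - 83.4)/(3*0.89275148) = 5.0630
Cpk = min(Cpu, Cpl) = 1.7325

1.7325


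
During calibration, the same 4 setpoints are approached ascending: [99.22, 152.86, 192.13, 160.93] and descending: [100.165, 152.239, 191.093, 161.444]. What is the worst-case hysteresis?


|99.22 - 100.165| = 0.9450
|152.86 - 152.239| = 0.6210
|192.13 - 191.093| = 1.0370
|160.93 - 161.444| = 0.5140
hysteresis = max(diffs) = 1.0370

1.0370


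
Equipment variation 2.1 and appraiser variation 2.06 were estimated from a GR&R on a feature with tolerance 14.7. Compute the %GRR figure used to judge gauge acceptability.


GRR = sqrt(EV^2 + AV^2) = sqrt(2.1^2 + 2.06^2) = 2.9417002
%GRR = GRR / tol * 100 = 2.9417002 / 14.7 * 100
%GRR = 20.0116

20.0116


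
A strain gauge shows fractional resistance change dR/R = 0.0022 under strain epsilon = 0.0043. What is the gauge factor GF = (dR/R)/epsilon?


GF = (dR/R) / epsilon
= 0.0022 / 0.0043
= 0.5116

0.5116


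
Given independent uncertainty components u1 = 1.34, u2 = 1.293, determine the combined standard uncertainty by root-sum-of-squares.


uc = sqrt(1.34^2 + 1.293^2)
uc = sqrt(3.467449)
uc = 1.8621

1.8621


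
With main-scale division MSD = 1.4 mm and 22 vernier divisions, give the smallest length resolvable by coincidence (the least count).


LC = MSD / n_div
= 1.4 / 22
= 0.0636

0.0636


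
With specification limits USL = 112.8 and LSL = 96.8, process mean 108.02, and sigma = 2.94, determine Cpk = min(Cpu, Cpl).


Cpu = (USL - mean) / (3*sigma) = (112.8 - 108.02) / (3*2.94) = 0.5420
Cpl = (mean - LSL) / (3*sigma) = (108.02 - 96.8) / (3*2.94) = 1.2721
Cpk = min(Cpu, Cpl) = 0.5420

0.5420


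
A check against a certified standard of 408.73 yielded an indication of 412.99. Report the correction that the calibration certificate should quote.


Correction = standard - reading
= 408.73 - 412.99
= -4.2600

-4.2600


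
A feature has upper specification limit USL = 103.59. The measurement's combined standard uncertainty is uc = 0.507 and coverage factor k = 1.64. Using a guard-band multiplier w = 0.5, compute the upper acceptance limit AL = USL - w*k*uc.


U = k * uc = 1.64 * 0.507 = 0.83148
guard band g = w * U = 0.5 * 0.83148 = 0.41574
AL = USL - g = 103.59 - 0.41574
AL = 103.1743

103.1743


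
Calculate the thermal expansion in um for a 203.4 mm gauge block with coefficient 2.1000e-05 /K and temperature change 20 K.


dL = L * alpha * dT
= 203.4 * 2.1000e-05 * 20
= 0.0854280 mm
dL_um = 0.0854280 * 1000 = 85.4280 um

85.4280


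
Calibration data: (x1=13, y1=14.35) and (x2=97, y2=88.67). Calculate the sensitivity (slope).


slope = (y2 - y1) / (x2 - x1)
= (88.67 - 14.35) / (97 - 13)
= 74.3200 / 84
= 0.8848

0.8848


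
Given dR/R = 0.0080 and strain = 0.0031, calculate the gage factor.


GF = (dR/R) / epsilon
= 0.0080 / 0.0031
= 2.5806

2.5806


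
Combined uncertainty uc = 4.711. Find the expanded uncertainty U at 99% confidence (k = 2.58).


U = k * uc
U = 2.58 * 4.711
U = 12.1544

12.1544


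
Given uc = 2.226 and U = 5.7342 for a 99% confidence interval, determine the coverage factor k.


k = U / uc
k = 5.7342 / 2.226
k = 2.576

2.576


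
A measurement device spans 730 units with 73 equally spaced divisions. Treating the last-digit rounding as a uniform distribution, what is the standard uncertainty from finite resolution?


resolution = range / divisions
resolution = 730 / 73 = 10
u_res = resolution / (2*sqrt(3))
u_res = 10 / 3.4641016
u_res = 2.8868

2.8868


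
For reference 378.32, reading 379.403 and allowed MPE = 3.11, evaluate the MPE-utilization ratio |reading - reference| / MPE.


e = indication - reference = 379.403 - 378.32 = 1.0830
|e| = 1.0830
ratio = |e| / MPE = 1.0830 / 3.11
ratio = 0.3482

0.3482


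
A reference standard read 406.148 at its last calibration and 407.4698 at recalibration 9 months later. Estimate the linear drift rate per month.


rate = (v2 - v1) / months
= (407.4698 - 406.148) / 9
= 1.3218 / 9
= 0.1469

0.1469


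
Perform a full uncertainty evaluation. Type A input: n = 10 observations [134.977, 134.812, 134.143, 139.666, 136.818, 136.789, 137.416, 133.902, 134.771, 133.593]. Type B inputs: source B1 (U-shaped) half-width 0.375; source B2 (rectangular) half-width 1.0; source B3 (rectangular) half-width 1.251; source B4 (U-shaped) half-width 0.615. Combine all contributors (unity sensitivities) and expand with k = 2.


mean = (134.977 + 134.812 + 134.143 + 139.666 + 136.818 + 136.789 + 137.416 + 133.902 + 134.771 + 133.593) / 10 = 135.6887
s = sqrt(sum((x - mean)^2)/(n-1)) = 1.9258244
u_A = s / sqrt(n) = 1.9258244 / sqrt(10) = 0.60899915
u_B1 = 0.375 / sqrt(2) = 0.26516504
u_B2 = 1.0 / sqrt(3) = 0.57735027
u_B3 = 1.251 / sqrt(3) = 0.72226519
u_B4 = 0.615 / sqrt(2) = 0.43487067
uc = sqrt(0.60899915^2 + 0.26516504^2 + 0.57735027^2 + 0.72226519^2 + 0.43487067^2) = 1.218731
U = k * uc = 2 * 1.218731
U = 2.4375

2.4375


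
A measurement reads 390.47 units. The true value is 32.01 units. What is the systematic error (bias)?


Systematic error = measured - true
= 390.47 - 32.01
= 358.4600

358.4600


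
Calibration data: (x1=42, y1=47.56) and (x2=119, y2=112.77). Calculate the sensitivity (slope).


slope = (y2 - y1) / (x2 - x1)
= (112.77 - 47.56) / (119 - 42)
= 65.2100 / 77
= 0.8469

0.8469


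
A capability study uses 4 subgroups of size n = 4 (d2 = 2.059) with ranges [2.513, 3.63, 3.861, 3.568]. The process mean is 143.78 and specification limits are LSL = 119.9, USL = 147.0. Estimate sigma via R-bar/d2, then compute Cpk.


R_bar = (2.513 + 3.63 + 3.861 + 3.568) / 4 = 3.393
sigma = R_bar / d2 = 3.393 / 2.059 = 1.6478873
Cp = (USL - LSL)/(6*sigma) = (147.0 - 119.9)/(6*1.6478873) = 2.7409
Cpu = (147.0 - 143.78)/(3*1.6478873) = 0.6513
Cpl = (143.78 - 119.9)/(3*1.6478873) = 4.8304
Cpk = min(Cpu, Cpl) = 0.6513

0.6513


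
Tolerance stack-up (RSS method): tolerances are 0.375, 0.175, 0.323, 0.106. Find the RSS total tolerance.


RSS = sqrt(0.375^2 + 0.175^2 + 0.323^2 + 0.106^2)
= sqrt(0.286815)
= 0.5356

0.5356


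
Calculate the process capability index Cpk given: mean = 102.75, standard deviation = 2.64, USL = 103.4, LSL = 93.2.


Cpu = (USL - mean) / (3*sigma) = (103.4 - 102.75) / (3*2.64) = 0.0821
Cpl = (mean - LSL) / (3*sigma) = (102.75 - 93.2) / (3*2.64) = 1.2058
Cpk = min(Cpu, Cpl) = 0.0821

0.0821


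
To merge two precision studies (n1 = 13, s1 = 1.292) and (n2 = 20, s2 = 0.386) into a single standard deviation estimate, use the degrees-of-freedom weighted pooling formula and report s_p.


s_p = sqrt(((n1-1)*s1^2 + (n2-1)*s2^2) / (n1+n2-2))
numerator = (13-1)*1.292^2 + (20-1)*0.386^2 = 20.031168 + 2.830924 = 22.862092
denominator = 13 + 20 - 2 = 31
s_p^2 = 22.862092 / 31 = 0.73748684
s_p = sqrt(0.73748684) = 0.8588

0.8588


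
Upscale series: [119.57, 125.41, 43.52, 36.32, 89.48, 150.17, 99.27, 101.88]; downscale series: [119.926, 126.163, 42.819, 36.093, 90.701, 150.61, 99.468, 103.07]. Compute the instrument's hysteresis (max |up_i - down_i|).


|119.57 - 119.926| = 0.3560
|125.41 - 126.163| = 0.7530
|43.52 - 42.819| = 0.7010
|36.32 - 36.093| = 0.2270
|89.48 - 90.701| = 1.2210
|150.17 - 150.61| = 0.4400
|99.27 - 99.468| = 0.1980
|101.88 - 103.07| = 1.1900
hysteresis = max(diffs) = 1.2210

1.2210


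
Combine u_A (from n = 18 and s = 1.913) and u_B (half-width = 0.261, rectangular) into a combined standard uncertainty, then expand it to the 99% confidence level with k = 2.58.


u_A = s / sqrt(n) = 1.913 / sqrt(18) = 0.45089842
u_B = half_width / sqrt(3) = 0.261 / sqrt(3) = 0.15068842
uc = sqrt(u_A^2 + u_B^2) = sqrt(0.45089842^2 + 0.15068842^2) = 0.47541181
U = k * uc = 2.58 * 0.47541181
U = 1.2266

1.2266


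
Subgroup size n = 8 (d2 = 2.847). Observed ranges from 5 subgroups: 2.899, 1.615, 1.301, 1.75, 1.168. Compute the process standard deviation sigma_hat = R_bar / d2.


R_bar = (2.899 + 1.615 + 1.301 + 1.75 + 1.168) / 5
R_bar = 8.733 / 5 = 1.7466
sigma_hat = R_bar / d2 = 1.7466 / 2.847 = 0.6135

0.6135


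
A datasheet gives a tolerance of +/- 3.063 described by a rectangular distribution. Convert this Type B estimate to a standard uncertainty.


u_B = half_width / sqrt(3)
u_B = 3.063 / 1.7320508
u_B = 1.7684

1.7684


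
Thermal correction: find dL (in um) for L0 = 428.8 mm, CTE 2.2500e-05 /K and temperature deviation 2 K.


dL = L * alpha * dT
= 428.8 * 2.2500e-05 * 2
= 0.0192960 mm
dL_um = 0.0192960 * 1000 = 19.2960 um

19.2960


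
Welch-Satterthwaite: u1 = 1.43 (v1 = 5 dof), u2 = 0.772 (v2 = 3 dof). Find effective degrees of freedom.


uc = sqrt(u1^2 + u2^2) = sqrt(1.43^2 + 0.772^2) = 1.6250797
v_eff = uc^4 / (u1^4/v1 + u2^4/v2)
= 1.6250797^4 / (1.43^4/5 + 0.772^4/3)
= 6.9742685 / 0.95472218
v_eff = 7.3050

7.3050


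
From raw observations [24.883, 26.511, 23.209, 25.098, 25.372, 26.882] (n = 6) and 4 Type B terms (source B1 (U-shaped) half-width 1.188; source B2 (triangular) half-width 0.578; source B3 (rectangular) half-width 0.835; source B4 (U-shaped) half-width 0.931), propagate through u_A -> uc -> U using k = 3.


mean = (24.883 + 26.511 + 23.209 + 25.098 + 25.372 + 26.882) / 6 = 25.32583333
s = sqrt(sum((x - mean)^2)/(n-1)) = 1.3082354
u_A = s / sqrt(n) = 1.3082354 / sqrt(6) = 0.53408487
u_B1 = 1.188 / sqrt(2) = 0.84004286
u_B2 = 0.578 / sqrt(6) = 0.23596751
u_B3 = 0.835 / sqrt(3) = 0.48208747
u_B4 = 0.931 / sqrt(2) = 0.65831641
uc = sqrt(0.53408487^2 + 0.84004286^2 + 0.23596751^2 + 0.48208747^2 + 0.65831641^2) = 1.3085825
U = k * uc = 3 * 1.3085825
U = 3.9257

3.9257


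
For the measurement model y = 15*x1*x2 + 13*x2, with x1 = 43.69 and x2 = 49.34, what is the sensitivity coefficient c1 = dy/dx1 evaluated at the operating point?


y = 15*x1*x2 + 13*x2
dy/dx1 = 15*x2
Evaluate at x2 = 49.34: c1 = 15 * 49.34
c1 = 740.1000

740.1000


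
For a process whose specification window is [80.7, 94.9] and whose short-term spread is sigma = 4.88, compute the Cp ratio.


Cp = (USL - LSL) / (6 * sigma)
= (94.9 - 80.7) / (6 * 4.88)
= 14.2000 / 29.2800
= 0.4850

0.4850


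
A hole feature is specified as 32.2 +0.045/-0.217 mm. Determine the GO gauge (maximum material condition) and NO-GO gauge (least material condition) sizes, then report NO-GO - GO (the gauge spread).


GO = nominal - lower_tol (smallest hole = maximum material condition)
GO = 32.2 - 0.217 = 31.983
NO-GO = nominal + upper_tol (largest hole = least material condition)
NO-GO = 32.2 + 0.045 = 32.245
spread = NO-GO - GO = 32.245 - 31.983 = 0.2620

0.2620


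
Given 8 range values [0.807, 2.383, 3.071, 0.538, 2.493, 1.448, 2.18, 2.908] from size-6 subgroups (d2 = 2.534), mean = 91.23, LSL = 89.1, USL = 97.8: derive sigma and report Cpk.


R_bar = (0.807 + 2.383 + 3.071 + 0.538 + 2.493 + 1.448 + 2.18 + 2.908) / 8 = 1.9785
sigma = R_bar / d2 = 1.9785 / 2.534 = 0.78078137
Cp = (USL - LSL)/(6*sigma) = (97.8 - 89.1)/(6*0.78078137) = 1.8571
Cpu = (97.8 - 91.23)/(3*0.78078137) = 2.8049
Cpl = (91.23 - 89.1)/(3*0.78078137) = 0.9093
Cpk = min(Cpu, Cpl) = 0.9093

0.9093


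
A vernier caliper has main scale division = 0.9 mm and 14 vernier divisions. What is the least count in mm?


LC = MSD / n_div
= 0.9 / 14
= 0.0643

0.0643


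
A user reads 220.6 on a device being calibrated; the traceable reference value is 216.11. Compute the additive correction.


Correction = standard - reading
= 216.11 - 220.6
= -4.4900

-4.4900


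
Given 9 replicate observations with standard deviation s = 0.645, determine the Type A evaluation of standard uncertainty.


u_A = s / sqrt(n)
u_A = 0.645 / sqrt(9)
u_A = 0.645 / 3
u_A = 0.2150

0.2150


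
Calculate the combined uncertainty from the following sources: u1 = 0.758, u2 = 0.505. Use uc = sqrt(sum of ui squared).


uc = sqrt(0.758^2 + 0.505^2)
uc = sqrt(0.829589)
uc = 0.9108

0.9108


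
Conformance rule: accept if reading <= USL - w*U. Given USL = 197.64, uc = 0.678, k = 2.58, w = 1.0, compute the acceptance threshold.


U = k * uc = 2.58 * 0.678 = 1.74924
guard band g = w * U = 1.0 * 1.74924 = 1.74924
AL = USL - g = 197.64 - 1.74924
AL = 195.8908

195.8908


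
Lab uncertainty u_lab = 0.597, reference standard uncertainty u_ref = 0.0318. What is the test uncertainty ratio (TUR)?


TUR = u_lab / u_ref
= 0.597 / 0.0318
= 18.7736

18.7736


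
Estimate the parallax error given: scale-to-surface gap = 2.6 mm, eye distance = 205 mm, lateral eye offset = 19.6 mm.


error = h * offset / d
= 2.6 * 19.6 / 205
= 0.2486

0.2486


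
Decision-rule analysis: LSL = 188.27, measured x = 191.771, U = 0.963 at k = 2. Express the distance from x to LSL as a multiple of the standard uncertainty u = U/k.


u = U / k = 0.963 / 2 = 0.4815
margin = |LSL - x| = |188.27 - 191.771| = 3.501
z = margin / u = 3.501 / 0.4815
z = 7.2710

7.2710


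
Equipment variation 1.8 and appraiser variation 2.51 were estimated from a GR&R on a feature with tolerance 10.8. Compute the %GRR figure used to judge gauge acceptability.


GRR = sqrt(EV^2 + AV^2) = sqrt(1.8^2 + 2.51^2) = 3.0887052
%GRR = GRR / tol * 100 = 3.0887052 / 10.8 * 100
%GRR = 28.5991

28.5991


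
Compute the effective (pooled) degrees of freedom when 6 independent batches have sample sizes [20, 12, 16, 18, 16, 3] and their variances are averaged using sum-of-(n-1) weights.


nu = sum_i (n_i - 1)
nu = ((20 - 1) + (12 - 1) + (16 - 1) + (18 - 1) + (16 - 1) + (3 - 1))
nu = 19 + 11 + 15 + 17 + 15 + 2
nu = 79

79


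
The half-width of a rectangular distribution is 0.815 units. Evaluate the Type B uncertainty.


u_B = half_width / sqrt(3)
u_B = 0.815 / 1.7320508
u_B = 0.4705

0.4705


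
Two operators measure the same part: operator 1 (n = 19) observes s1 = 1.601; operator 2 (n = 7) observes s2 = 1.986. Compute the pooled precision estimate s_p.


s_p = sqrt(((n1-1)*s1^2 + (n2-1)*s2^2) / (n1+n2-2))
numerator = (19-1)*1.601^2 + (7-1)*1.986^2 = 46.137618 + 23.665176 = 69.802794
denominator = 19 + 7 - 2 = 24
s_p^2 = 69.802794 / 24 = 2.9084498
s_p = sqrt(2.9084498) = 1.7054

1.7054


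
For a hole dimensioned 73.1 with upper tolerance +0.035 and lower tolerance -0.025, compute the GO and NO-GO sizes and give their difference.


GO = nominal - lower_tol (smallest hole = maximum material condition)
GO = 73.1 - 0.025 = 73.075
NO-GO = nominal + upper_tol (largest hole = least material condition)
NO-GO = 73.1 + 0.035 = 73.135
spread = NO-GO - GO = 73.135 - 73.075 = 0.0600

0.0600


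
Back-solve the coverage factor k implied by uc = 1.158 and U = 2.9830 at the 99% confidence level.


k = U / uc
k = 2.9830 / 1.158
k = 2.576

2.576


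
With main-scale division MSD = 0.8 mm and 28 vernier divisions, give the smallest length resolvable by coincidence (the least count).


LC = MSD / n_div
= 0.8 / 28
= 0.0286

0.0286


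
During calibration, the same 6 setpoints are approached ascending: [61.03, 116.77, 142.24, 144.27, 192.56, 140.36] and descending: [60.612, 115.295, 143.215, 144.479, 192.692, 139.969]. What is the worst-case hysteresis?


|61.03 - 60.612| = 0.4180
|116.77 - 115.295| = 1.4750
|142.24 - 143.215| = 0.9750
|144.27 - 144.479| = 0.2090
|192.56 - 192.692| = 0.1320
|140.36 - 139.969| = 0.3910
hysteresis = max(diffs) = 1.4750

1.4750


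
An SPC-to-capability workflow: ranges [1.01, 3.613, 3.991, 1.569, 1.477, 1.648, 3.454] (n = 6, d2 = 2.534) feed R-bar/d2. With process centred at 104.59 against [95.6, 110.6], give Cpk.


R_bar = (1.01 + 3.613 + 3.991 + 1.569 + 1.477 + 1.648 + 3.454) / 7 = 2.3945714
sigma = R_bar / d2 = 2.3945714 / 2.534 = 0.94497687
Cp = (USL - LSL)/(6*sigma) = (110.6 - 95.6)/(6*0.94497687) = 2.6456
Cpu = (110.6 - 104.59)/(3*0.94497687) = 2.1200
Cpl = (104.59 - 95.6)/(3*0.94497687) = 3.1712
Cpk = min(Cpu, Cpl) = 2.1200

2.1200


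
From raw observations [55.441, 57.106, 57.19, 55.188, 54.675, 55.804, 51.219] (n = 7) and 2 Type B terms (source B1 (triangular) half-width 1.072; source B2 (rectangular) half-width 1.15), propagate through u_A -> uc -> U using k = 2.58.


mean = (55.441 + 57.106 + 57.19 + 55.188 + 54.675 + 55.804 + 51.219) / 7 = 55.23185714
s = sqrt(sum((x - mean)^2)/(n-1)) = 2.0055281
u_A = s / sqrt(n) = 2.0055281 / sqrt(7) = 0.75801837
u_B1 = 1.072 / sqrt(6) = 0.43764217
u_B2 = 1.15 / sqrt(3) = 0.66395281
uc = sqrt(0.75801837^2 + 0.43764217^2 + 0.66395281^2) = 1.0986154
U = k * uc = 2.58 * 1.0986154
U = 2.8344

2.8344


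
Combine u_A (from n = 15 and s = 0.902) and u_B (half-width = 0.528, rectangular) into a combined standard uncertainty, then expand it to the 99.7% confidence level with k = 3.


u_A = s / sqrt(n) = 0.902 / sqrt(15) = 0.2328954
u_B = half_width / sqrt(3) = 0.528 / sqrt(3) = 0.30484094
uc = sqrt(u_A^2 + u_B^2) = sqrt(0.2328954^2 + 0.30484094^2) = 0.38362516
U = k * uc = 3 * 0.38362516
U = 1.1509

1.1509


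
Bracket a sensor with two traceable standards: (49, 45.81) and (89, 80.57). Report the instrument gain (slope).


slope = (y2 - y1) / (x2 - x1)
= (80.57 - 45.81) / (89 - 49)
= 34.7600 / 40
= 0.8690

0.8690


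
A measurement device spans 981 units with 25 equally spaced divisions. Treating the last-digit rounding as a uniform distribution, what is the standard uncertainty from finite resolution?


resolution = range / divisions
resolution = 981 / 25 = 39.24
u_res = resolution / (2*sqrt(3))
u_res = 39.24 / 3.4641016
u_res = 11.3276

11.3276


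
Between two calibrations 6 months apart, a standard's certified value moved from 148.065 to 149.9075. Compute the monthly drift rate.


rate = (v2 - v1) / months
= (149.9075 - 148.065) / 6
= 1.8425 / 6
= 0.3071

0.3071


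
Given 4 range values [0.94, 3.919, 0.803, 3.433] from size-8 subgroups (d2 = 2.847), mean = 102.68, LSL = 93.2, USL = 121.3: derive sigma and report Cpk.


R_bar = (0.94 + 3.919 + 0.803 + 3.433) / 4 = 2.27375
sigma = R_bar / d2 = 2.27375 / 2.847 = 0.7986477
Cp = (USL - LSL)/(6*sigma) = (121.3 - 93.2)/(6*0.7986477) = 5.8641
Cpu = (121.3 - 102.68)/(3*0.7986477) = 7.7715
Cpl = (102.68 - 93.2)/(3*0.7986477) = 3.9567
Cpk = min(Cpu, Cpl) = 3.9567

3.9567


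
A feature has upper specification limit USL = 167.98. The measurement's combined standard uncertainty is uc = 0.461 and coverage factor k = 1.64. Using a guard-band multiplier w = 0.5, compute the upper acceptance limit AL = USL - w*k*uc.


U = k * uc = 1.64 * 0.461 = 0.75604
guard band g = w * U = 0.5 * 0.75604 = 0.37802
AL = USL - g = 167.98 - 0.37802
AL = 167.6020

167.6020


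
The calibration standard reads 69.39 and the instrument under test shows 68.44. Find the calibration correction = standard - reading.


Correction = standard - reading
= 69.39 - 68.44
= 0.9500

0.9500


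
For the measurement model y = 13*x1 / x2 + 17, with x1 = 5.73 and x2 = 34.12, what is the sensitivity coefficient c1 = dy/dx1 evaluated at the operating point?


y = 13*x1 / x2 + 17
dy/dx1 = 13/x2
Evaluate at x2 = 34.12: c1 = 13 / 34.12
c1 = 0.3810

0.3810


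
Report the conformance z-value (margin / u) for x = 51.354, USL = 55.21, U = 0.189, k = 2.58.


u = U / k = 0.189 / 2.58 = 0.073255814
margin = |USL - x| = |55.21 - 51.354| = 3.856
z = margin / u = 3.856 / 0.073255814
z = 52.6375

52.6375


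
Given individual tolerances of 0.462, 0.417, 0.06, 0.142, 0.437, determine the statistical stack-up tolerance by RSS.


RSS = sqrt(0.462^2 + 0.417^2 + 0.06^2 + 0.142^2 + 0.437^2)
= sqrt(0.602066)
= 0.7759

0.7759


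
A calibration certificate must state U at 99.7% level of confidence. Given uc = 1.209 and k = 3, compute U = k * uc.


U = k * uc
U = 3 * 1.209
U = 3.6270

3.6270


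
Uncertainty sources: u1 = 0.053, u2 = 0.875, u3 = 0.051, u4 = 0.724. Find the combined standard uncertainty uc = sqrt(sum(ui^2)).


uc = sqrt(0.053^2 + 0.875^2 + 0.051^2 + 0.724^2)
uc = sqrt(1.295211)
uc = 1.1381

1.1381


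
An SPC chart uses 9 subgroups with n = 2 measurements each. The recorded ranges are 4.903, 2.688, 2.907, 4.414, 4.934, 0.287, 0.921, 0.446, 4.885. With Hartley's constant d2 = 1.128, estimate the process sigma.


R_bar = (4.903 + 2.688 + 2.907 + 4.414 + 4.934 + 0.287 + 0.921 + 0.446 + 4.885) / 9
R_bar = 26.385 / 9 = 2.9316667
sigma_hat = R_bar / d2 = 2.9316667 / 1.128 = 2.5990

2.5990


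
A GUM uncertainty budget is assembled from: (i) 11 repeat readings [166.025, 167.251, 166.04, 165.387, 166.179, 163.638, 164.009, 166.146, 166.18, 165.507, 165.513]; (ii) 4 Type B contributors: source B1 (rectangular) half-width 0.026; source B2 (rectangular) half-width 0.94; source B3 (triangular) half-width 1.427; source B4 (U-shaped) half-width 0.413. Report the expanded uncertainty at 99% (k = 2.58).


mean = (166.025 + 167.251 + 166.04 + 165.387 + 166.179 + 163.638 + 164.009 + 166.146 + 166.18 + 165.507 + 165.513) / 11 = 165.625
s = sqrt(sum((x - mean)^2)/(n-1)) = 1.0249498
u_A = s / sqrt(n) = 1.0249498 / sqrt(11) = 0.30903399
u_B1 = 0.026 / sqrt(3) = 0.015011107
u_B2 = 0.94 / sqrt(3) = 0.54270925
u_B3 = 1.427 / sqrt(6) = 0.58257031
u_B4 = 0.413 / sqrt(2) = 0.2920351
uc = sqrt(0.30903399^2 + 0.015011107^2 + 0.54270925^2 + 0.58257031^2 + 0.2920351^2) = 0.90273658
U = k * uc = 2.58 * 0.90273658
U = 2.3291

2.3291


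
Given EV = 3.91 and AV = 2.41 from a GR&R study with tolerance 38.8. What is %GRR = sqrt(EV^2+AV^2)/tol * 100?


GRR = sqrt(EV^2 + AV^2) = sqrt(3.91^2 + 2.41^2) = 4.59306
%GRR = GRR / tol * 100 = 4.59306 / 38.8 * 100
%GRR = 11.8378

11.8378


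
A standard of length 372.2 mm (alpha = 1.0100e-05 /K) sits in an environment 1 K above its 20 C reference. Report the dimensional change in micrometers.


dL = L * alpha * dT
= 372.2 * 1.0100e-05 * 1
= 0.0037592 mm
dL_um = 0.0037592 * 1000 = 3.7592 um

3.7592


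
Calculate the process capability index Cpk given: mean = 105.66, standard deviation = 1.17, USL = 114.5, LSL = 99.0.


Cpu = (USL - mean) / (3*sigma) = (114.5 - 105.66) / (3*1.17) = 2.5185
Cpl = (mean - LSL) / (3*sigma) = (105.66 - 99.0) / (3*1.17) = 1.8974
Cpk = min(Cpu, Cpl) = 1.8974

1.8974


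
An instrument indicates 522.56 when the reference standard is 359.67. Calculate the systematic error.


Systematic error = measured - true
= 522.56 - 359.67
= 162.8900

162.8900


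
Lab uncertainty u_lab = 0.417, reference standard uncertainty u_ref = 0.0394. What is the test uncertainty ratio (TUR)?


TUR = u_lab / u_ref
= 0.417 / 0.0394
= 10.5838

10.5838


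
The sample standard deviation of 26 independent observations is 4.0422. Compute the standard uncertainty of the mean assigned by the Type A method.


u_A = s / sqrt(n)
u_A = 4.0422 / sqrt(26)
u_A = 4.0422 / 5.0990195
u_A = 0.7927

0.7927


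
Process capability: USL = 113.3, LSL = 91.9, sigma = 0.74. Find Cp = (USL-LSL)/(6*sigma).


Cp = (USL - LSL) / (6 * sigma)
= (113.3 - 91.9) / (6 * 0.74)
= 21.4000 / 4.4400
= 4.8198

4.8198


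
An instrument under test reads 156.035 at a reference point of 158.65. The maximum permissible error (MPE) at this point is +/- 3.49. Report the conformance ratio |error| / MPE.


e = indication - reference = 156.035 - 158.65 = -2.6150
|e| = 2.6150
ratio = |e| / MPE = 2.6150 / 3.49
ratio = 0.7493

0.7493


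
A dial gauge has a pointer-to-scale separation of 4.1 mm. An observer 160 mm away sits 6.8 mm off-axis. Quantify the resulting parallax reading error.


error = h * offset / d
= 4.1 * 6.8 / 160
= 0.1742

0.1742


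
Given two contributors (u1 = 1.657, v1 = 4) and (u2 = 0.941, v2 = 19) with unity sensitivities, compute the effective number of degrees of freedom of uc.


uc = sqrt(u1^2 + u2^2) = sqrt(1.657^2 + 0.941^2) = 1.9055524
v_eff = uc^4 / (u1^4/v1 + u2^4/v2)
= 1.9055524^4 / (1.657^4/4 + 0.941^4/19)
= 13.185105 / 1.9259143
v_eff = 6.8462

6.8462


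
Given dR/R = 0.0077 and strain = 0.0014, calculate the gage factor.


GF = (dR/R) / epsilon
= 0.0077 / 0.0014
= 5.5000

5.5000


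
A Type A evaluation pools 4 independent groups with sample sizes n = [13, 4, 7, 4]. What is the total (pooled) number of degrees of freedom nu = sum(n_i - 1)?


nu = sum_i (n_i - 1)
nu = ((13 - 1) + (4 - 1) + (7 - 1) + (4 - 1))
nu = 12 + 3 + 6 + 3
nu = 24

24


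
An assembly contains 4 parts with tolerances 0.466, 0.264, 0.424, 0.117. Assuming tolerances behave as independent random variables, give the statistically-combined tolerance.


RSS = sqrt(0.466^2 + 0.264^2 + 0.424^2 + 0.117^2)
= sqrt(0.480317)
= 0.6930

0.6930


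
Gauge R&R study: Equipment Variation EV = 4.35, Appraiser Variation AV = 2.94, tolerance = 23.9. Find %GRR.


GRR = sqrt(EV^2 + AV^2) = sqrt(4.35^2 + 2.94^2) = 5.2503428
%GRR = GRR / tol * 100 = 5.2503428 / 23.9 * 100
%GRR = 21.9680

21.9680


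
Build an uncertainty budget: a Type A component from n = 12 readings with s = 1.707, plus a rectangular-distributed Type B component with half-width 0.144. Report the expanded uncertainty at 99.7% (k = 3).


u_A = s / sqrt(n) = 1.707 / sqrt(12) = 0.49276845
u_B = half_width / sqrt(3) = 0.144 / sqrt(3) = 0.083138439
uc = sqrt(u_A^2 + u_B^2) = sqrt(0.49276845^2 + 0.083138439^2) = 0.49973267
U = k * uc = 3 * 0.49973267
U = 1.4992

1.4992


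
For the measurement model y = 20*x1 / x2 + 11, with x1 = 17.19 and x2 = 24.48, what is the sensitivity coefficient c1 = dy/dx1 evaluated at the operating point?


y = 20*x1 / x2 + 11
dy/dx1 = 20/x2
Evaluate at x2 = 24.48: c1 = 20 / 24.48
c1 = 0.8170

0.8170


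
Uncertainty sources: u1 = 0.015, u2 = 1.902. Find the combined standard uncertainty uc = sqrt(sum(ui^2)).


uc = sqrt(0.015^2 + 1.902^2)
uc = sqrt(3.617829)
uc = 1.9021

1.9021


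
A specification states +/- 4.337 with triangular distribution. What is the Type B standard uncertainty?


u_B = half_width / sqrt(6)
u_B = 4.337 / 2.4494897
u_B = 1.7706

1.7706


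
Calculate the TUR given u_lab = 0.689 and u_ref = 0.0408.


TUR = u_lab / u_ref
= 0.689 / 0.0408
= 16.8873

16.8873


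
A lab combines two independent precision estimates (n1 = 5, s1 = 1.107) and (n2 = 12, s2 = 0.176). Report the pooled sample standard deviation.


s_p = sqrt(((n1-1)*s1^2 + (n2-1)*s2^2) / (n1+n2-2))
numerator = (5-1)*1.107^2 + (12-1)*0.176^2 = 4.901796 + 0.340736 = 5.242532
denominator = 5 + 12 - 2 = 15
s_p^2 = 5.242532 / 15 = 0.34950213
s_p = sqrt(0.34950213) = 0.5912

0.5912


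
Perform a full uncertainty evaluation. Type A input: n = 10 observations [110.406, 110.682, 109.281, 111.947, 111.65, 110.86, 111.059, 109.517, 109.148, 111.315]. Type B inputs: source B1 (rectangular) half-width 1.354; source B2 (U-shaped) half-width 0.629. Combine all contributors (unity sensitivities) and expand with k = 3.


mean = (110.406 + 110.682 + 109.281 + 111.947 + 111.65 + 110.86 + 111.059 + 109.517 + 109.148 + 111.315) / 10 = 110.5865
s = sqrt(sum((x - mean)^2)/(n-1)) = 0.98713426
u_A = s / sqrt(n) = 0.98713426 / sqrt(10) = 0.31215926
u_B1 = 1.354 / sqrt(3) = 0.78173226
u_B2 = 0.629 / sqrt(2) = 0.44477017
uc = sqrt(0.31215926^2 + 0.78173226^2 + 0.44477017^2) = 0.95203426
U = k * uc = 3 * 0.95203426
U = 2.8561

2.8561


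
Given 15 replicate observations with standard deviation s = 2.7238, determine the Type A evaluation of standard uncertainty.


u_A = s / sqrt(n)
u_A = 2.7238 / sqrt(15)
u_A = 2.7238 / 3.8729833
u_A = 0.7033

0.7033


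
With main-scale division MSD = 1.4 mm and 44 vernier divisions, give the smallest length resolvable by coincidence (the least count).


LC = MSD / n_div
= 1.4 / 44
= 0.0318

0.0318


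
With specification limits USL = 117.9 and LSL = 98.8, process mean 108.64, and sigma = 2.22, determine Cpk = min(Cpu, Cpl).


Cpu = (USL - mean) / (3*sigma) = (117.9 - 108.64) / (3*2.22) = 1.3904
Cpl = (mean - LSL) / (3*sigma) = (108.64 - 98.8) / (3*2.22) = 1.4775
Cpk = min(Cpu, Cpl) = 1.3904

1.3904


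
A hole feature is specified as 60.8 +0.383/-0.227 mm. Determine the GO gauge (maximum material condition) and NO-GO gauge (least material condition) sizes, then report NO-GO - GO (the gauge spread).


GO = nominal - lower_tol (smallest hole = maximum material condition)
GO = 60.8 - 0.227 = 60.573
NO-GO = nominal + upper_tol (largest hole = least material condition)
NO-GO = 60.8 + 0.383 = 61.183
spread = NO-GO - GO = 61.183 - 60.573 = 0.6100

0.6100


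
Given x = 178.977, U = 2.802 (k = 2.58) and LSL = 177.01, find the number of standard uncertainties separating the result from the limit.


u = U / k = 2.802 / 2.58 = 1.0860465
margin = |LSL - x| = |177.01 - 178.977| = 1.967
z = margin / u = 1.967 / 1.0860465
z = 1.8112

1.8112


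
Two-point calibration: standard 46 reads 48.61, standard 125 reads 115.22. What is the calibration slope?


slope = (y2 - y1) / (x2 - x1)
= (115.22 - 48.61) / (125 - 46)
= 66.6100 / 79
= 0.8432

0.8432


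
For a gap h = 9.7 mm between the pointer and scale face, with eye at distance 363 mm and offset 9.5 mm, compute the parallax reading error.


error = h * offset / d
= 9.7 * 9.5 / 363
= 0.2539

0.2539


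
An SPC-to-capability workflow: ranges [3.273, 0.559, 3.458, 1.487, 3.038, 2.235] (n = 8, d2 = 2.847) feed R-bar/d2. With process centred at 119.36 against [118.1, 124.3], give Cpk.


R_bar = (3.273 + 0.559 + 3.458 + 1.487 + 3.038 + 2.235) / 6 = 2.3416667
sigma = R_bar / d2 = 2.3416667 / 2.847 = 0.82250323
Cp = (USL - LSL)/(6*sigma) = (124.3 - 118.1)/(6*0.82250323) = 1.2563
Cpu = (124.3 - 119.36)/(3*0.82250323) = 2.0020
Cpl = (119.36 - 118.1)/(3*0.82250323) = 0.5106
Cpk = min(Cpu, Cpl) = 0.5106

0.5106


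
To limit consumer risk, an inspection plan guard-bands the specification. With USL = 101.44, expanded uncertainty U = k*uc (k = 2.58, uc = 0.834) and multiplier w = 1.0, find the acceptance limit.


U = k * uc = 2.58 * 0.834 = 2.15172
guard band g = w * U = 1.0 * 2.15172 = 2.15172
AL = USL - g = 101.44 - 2.15172
AL = 99.2883

99.2883


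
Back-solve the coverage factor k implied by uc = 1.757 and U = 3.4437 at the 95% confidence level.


k = U / uc
k = 3.4437 / 1.757
k = 1.96

1.96


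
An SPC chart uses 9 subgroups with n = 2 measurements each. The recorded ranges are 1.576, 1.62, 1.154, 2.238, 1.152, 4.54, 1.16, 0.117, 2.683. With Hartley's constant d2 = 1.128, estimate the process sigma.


R_bar = (1.576 + 1.62 + 1.154 + 2.238 + 1.152 + 4.54 + 1.16 + 0.117 + 2.683) / 9
R_bar = 16.24 / 9 = 1.8044444
sigma_hat = R_bar / d2 = 1.8044444 / 1.128 = 1.5997

1.5997


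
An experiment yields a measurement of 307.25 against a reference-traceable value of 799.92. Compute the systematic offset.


Systematic error = measured - true
= 307.25 - 799.92
= -492.6700

-492.6700


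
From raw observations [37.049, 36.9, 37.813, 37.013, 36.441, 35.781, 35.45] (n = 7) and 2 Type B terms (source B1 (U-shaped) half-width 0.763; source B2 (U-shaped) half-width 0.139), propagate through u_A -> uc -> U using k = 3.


mean = (37.049 + 36.9 + 37.813 + 37.013 + 36.441 + 35.781 + 35.45) / 7 = 36.63528571
s = sqrt(sum((x - mean)^2)/(n-1)) = 0.81069573
u_A = s / sqrt(n) = 0.81069573 / sqrt(7) = 0.30641418
u_B1 = 0.763 / sqrt(2) = 0.53952247
u_B2 = 0.139 / sqrt(2) = 0.098287843
uc = sqrt(0.30641418^2 + 0.53952247^2 + 0.098287843^2) = 0.62819953
U = k * uc = 3 * 0.62819953
U = 1.8846

1.8846


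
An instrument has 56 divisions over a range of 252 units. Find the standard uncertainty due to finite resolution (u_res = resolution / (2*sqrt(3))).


resolution = range / divisions
resolution = 252 / 56 = 4.5
u_res = resolution / (2*sqrt(3))
u_res = 4.5 / 3.4641016
u_res = 1.2990

1.2990


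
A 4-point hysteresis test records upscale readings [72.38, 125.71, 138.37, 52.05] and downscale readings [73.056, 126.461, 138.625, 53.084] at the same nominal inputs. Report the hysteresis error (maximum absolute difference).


|72.38 - 73.056| = 0.6760
|125.71 - 126.461| = 0.7510
|138.37 - 138.625| = 0.2550
|52.05 - 53.084| = 1.0340
hysteresis = max(diffs) = 1.0340

1.0340


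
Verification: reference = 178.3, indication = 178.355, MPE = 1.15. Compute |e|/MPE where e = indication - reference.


e = indication - reference = 178.355 - 178.3 = 0.0550
|e| = 0.0550
ratio = |e| / MPE = 0.0550 / 1.15
ratio = 0.0478

0.0478


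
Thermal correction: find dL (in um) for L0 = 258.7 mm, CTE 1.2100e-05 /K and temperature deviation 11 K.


dL = L * alpha * dT
= 258.7 * 1.2100e-05 * 11
= 0.0344330 mm
dL_um = 0.0344330 * 1000 = 34.4330 um

34.4330


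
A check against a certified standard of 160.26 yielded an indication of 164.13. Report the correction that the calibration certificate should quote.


Correction = standard - reading
= 160.26 - 164.13
= -3.8700

-3.8700


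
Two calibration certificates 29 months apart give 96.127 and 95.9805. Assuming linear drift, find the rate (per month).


rate = (v2 - v1) / months
= (95.9805 - 96.127) / 29
= -0.1465 / 29
= -0.0051

-0.0051


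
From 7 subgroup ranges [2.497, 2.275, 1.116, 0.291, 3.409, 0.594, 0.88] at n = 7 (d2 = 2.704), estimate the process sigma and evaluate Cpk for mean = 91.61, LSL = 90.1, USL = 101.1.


R_bar = (2.497 + 2.275 + 1.116 + 0.291 + 3.409 + 0.594 + 0.88) / 7 = 1.5802857
sigma = R_bar / d2 = 1.5802857 / 2.704 = 0.58442518
Cp = (USL - LSL)/(6*sigma) = (101.1 - 90.1)/(6*0.58442518) = 3.1370
Cpu = (101.1 - 91.61)/(3*0.58442518) = 5.4127
Cpl = (91.61 - 90.1)/(3*0.58442518) = 0.8612
Cpk = min(Cpu, Cpl) = 0.8612

0.8612


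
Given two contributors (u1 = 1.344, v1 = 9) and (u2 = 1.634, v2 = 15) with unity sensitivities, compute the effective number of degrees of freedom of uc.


uc = sqrt(u1^2 + u2^2) = sqrt(1.344^2 + 1.634^2) = 2.1157249
v_eff = uc^4 / (u1^4/v1 + u2^4/v2)
= 2.1157249^4 / (1.344^4/9 + 1.634^4/15)
= 20.037189 / 0.8377832
v_eff = 23.9169

23.9169


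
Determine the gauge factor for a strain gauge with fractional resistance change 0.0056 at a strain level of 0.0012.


GF = (dR/R) / epsilon
= 0.0056 / 0.0012
= 4.6667

4.6667


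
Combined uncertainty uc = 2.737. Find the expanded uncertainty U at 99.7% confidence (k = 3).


U = k * uc
U = 3 * 2.737
U = 8.2110

8.2110


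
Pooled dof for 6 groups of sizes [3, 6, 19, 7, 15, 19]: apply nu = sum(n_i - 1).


nu = sum_i (n_i - 1)
nu = ((3 - 1) + (6 - 1) + (19 - 1) + (7 - 1) + (15 - 1) + (19 - 1))
nu = 2 + 5 + 18 + 6 + 14 + 18
nu = 63

63


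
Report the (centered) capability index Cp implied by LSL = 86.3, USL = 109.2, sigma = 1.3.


Cp = (USL - LSL) / (6 * sigma)
= (109.2 - 86.3) / (6 * 1.3)
= 22.9000 / 7.8000
= 2.9359

2.9359


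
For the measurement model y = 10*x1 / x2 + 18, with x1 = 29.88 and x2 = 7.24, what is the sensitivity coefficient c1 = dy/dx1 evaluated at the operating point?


y = 10*x1 / x2 + 18
dy/dx1 = 10/x2
Evaluate at x2 = 7.24: c1 = 10 / 7.24
c1 = 1.3812

1.3812


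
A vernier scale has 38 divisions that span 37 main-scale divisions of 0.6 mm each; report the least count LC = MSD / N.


LC = MSD / n_div
= 0.6 / 38
= 0.0158

0.0158


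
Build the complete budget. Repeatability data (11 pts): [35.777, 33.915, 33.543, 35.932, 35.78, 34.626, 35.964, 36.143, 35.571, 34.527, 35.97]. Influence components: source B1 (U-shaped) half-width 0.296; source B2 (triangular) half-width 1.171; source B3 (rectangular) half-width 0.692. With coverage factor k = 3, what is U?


mean = (35.777 + 33.915 + 33.543 + 35.932 + 35.78 + 34.626 + 35.964 + 36.143 + 35.571 + 34.527 + 35.97) / 11 = 35.24981818
s = sqrt(sum((x - mean)^2)/(n-1)) = 0.92523606
u_A = s / sqrt(n) = 0.92523606 / sqrt(11) = 0.27896917
u_B1 = 0.296 / sqrt(2) = 0.20930361
u_B2 = 1.171 / sqrt(6) = 0.47805875
u_B3 = 0.692 / sqrt(3) = 0.39952639
uc = sqrt(0.27896917^2 + 0.20930361^2 + 0.47805875^2 + 0.39952639^2) = 0.71399811
U = k * uc = 3 * 0.71399811
U = 2.1420

2.1420


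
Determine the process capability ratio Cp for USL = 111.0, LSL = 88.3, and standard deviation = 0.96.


Cp = (USL - LSL) / (6 * sigma)
= (111.0 - 88.3) / (6 * 0.96)
= 22.7000 / 5.7600
= 3.9410

3.9410


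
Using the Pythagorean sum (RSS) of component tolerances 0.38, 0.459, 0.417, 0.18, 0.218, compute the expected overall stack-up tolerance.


RSS = sqrt(0.38^2 + 0.459^2 + 0.417^2 + 0.18^2 + 0.218^2)
= sqrt(0.608894)
= 0.7803

0.7803


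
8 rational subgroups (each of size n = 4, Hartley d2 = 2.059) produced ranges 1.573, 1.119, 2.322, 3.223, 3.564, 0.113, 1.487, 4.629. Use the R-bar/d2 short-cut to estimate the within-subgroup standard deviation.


R_bar = (1.573 + 1.119 + 2.322 + 3.223 + 3.564 + 0.113 + 1.487 + 4.629) / 8
R_bar = 18.03 / 8 = 2.25375
sigma_hat = R_bar / d2 = 2.25375 / 2.059 = 1.0946

1.0946


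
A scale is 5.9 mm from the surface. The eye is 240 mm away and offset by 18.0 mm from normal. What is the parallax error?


error = h * offset / d
= 5.9 * 18.0 / 240
= 0.4425

0.4425


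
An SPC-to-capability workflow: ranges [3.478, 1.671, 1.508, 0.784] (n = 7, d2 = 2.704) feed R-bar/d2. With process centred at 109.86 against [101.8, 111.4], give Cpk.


R_bar = (3.478 + 1.671 + 1.508 + 0.784) / 4 = 1.86025
sigma = R_bar / d2 = 1.86025 / 2.704 = 0.68796228
Cp = (USL - LSL)/(6*sigma) = (111.4 - 101.8)/(6*0.68796228) = 2.3257
Cpu = (111.4 - 109.86)/(3*0.68796228) = 0.7462
Cpl = (109.86 - 101.8)/(3*0.68796228) = 3.9053
Cpk = min(Cpu, Cpl) = 0.7462

0.7462


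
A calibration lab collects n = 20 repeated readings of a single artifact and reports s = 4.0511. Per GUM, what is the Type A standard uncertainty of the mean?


u_A = s / sqrt(n)
u_A = 4.0511 / sqrt(20)
u_A = 4.0511 / 4.472136
u_A = 0.9059

0.9059


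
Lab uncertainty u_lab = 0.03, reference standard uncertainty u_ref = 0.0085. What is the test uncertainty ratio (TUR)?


TUR = u_lab / u_ref
= 0.03 / 0.0085
= 3.5294

3.5294


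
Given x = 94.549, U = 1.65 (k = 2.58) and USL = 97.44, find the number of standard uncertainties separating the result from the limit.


u = U / k = 1.65 / 2.58 = 0.63953488
margin = |USL - x| = |97.44 - 94.549| = 2.891
z = margin / u = 2.891 / 0.63953488
z = 4.5205

4.5205


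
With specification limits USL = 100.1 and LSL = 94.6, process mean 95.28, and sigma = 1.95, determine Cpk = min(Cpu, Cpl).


Cpu = (USL - mean) / (3*sigma) = (100.1 - 95.28) / (3*1.95) = 0.8239
Cpl = (mean - LSL) / (3*sigma) = (95.28 - 94.6) / (3*1.95) = 0.1162
Cpk = min(Cpu, Cpl) = 0.1162

0.1162
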